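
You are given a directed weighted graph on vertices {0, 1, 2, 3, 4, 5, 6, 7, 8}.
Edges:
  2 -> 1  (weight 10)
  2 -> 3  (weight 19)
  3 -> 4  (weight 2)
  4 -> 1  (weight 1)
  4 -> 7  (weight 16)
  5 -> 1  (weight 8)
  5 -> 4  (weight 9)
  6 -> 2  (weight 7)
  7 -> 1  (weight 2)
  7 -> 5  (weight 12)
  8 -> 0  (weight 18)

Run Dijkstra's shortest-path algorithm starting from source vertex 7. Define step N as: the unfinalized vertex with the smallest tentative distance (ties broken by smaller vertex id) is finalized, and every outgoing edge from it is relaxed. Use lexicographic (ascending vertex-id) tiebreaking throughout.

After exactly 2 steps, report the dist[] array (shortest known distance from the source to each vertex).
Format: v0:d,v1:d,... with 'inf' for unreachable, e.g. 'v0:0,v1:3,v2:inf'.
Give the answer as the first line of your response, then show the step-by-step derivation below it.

v0:inf,v1:2,v2:inf,v3:inf,v4:inf,v5:12,v6:inf,v7:0,v8:inf

step 1: dist = v0:inf,v1:2,v2:inf,v3:inf,v4:inf,v5:12,v6:inf,v7:0,v8:inf
step 2: dist = v0:inf,v1:2,v2:inf,v3:inf,v4:inf,v5:12,v6:inf,v7:0,v8:inf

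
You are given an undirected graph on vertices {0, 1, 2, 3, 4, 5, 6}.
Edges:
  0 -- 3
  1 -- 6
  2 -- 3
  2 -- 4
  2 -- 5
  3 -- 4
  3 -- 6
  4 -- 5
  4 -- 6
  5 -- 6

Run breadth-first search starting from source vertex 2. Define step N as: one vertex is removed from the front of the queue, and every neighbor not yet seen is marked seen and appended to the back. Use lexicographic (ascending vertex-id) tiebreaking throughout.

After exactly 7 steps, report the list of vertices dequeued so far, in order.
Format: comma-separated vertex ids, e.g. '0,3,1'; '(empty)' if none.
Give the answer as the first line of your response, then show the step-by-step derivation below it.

2,3,4,5,0,6,1

step 1: dequeue 2; queue=[3,4,5]; order=2
step 2: dequeue 3; queue=[4,5,0,6]; order=2,3
step 3: dequeue 4; queue=[5,0,6]; order=2,3,4
step 4: dequeue 5; queue=[0,6]; order=2,3,4,5
step 5: dequeue 0; queue=[6]; order=2,3,4,5,0
step 6: dequeue 6; queue=[1]; order=2,3,4,5,0,6
step 7: dequeue 1; queue=[(empty)]; order=2,3,4,5,0,6,1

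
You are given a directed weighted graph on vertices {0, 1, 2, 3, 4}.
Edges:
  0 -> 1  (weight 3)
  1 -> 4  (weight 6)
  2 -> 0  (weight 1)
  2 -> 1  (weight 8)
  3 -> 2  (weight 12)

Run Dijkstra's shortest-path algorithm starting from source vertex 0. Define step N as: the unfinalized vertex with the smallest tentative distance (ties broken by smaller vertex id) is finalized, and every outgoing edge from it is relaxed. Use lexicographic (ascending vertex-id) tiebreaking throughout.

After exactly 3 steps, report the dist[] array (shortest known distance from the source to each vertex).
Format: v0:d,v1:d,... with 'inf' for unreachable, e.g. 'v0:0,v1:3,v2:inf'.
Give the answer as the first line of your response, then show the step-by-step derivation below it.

v0:0,v1:3,v2:inf,v3:inf,v4:9

step 1: dist = v0:0,v1:3,v2:inf,v3:inf,v4:inf
step 2: dist = v0:0,v1:3,v2:inf,v3:inf,v4:9
step 3: dist = v0:0,v1:3,v2:inf,v3:inf,v4:9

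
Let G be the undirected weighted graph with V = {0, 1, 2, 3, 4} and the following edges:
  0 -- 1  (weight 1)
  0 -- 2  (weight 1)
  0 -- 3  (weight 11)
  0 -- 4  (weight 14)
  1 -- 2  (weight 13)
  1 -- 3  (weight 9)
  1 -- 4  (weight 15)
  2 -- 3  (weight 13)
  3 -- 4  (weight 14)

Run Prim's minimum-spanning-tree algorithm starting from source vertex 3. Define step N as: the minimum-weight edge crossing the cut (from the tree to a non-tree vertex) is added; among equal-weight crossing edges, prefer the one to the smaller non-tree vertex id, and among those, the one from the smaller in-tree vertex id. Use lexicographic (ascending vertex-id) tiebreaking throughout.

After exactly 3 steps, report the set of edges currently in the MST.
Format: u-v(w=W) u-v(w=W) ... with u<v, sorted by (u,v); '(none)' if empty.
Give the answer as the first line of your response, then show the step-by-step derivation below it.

0-1(w=1) 0-2(w=1) 1-3(w=9)

step 1: add edge 1-3 (w=9); MST = {1-3(w=9)}
step 2: add edge 0-1 (w=1); MST = {0-1(w=1) 1-3(w=9)}
step 3: add edge 0-2 (w=1); MST = {0-1(w=1) 0-2(w=1) 1-3(w=9)}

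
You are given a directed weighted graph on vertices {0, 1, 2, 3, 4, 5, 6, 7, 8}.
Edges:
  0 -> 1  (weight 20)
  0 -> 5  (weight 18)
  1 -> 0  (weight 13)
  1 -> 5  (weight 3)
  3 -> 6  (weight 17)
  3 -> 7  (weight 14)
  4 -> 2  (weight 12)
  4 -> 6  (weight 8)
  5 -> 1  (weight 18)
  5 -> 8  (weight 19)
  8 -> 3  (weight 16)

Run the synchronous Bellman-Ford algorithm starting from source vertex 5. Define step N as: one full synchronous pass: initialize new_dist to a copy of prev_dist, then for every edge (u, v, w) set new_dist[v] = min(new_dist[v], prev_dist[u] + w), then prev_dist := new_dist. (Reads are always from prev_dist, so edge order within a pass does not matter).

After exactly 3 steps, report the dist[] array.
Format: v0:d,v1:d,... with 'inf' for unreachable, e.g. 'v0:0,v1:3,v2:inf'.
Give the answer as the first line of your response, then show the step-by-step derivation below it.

v0:31,v1:18,v2:inf,v3:35,v4:inf,v5:0,v6:52,v7:49,v8:19

step 1: dist = v0:inf,v1:18,v2:inf,v3:inf,v4:inf,v5:0,v6:inf,v7:inf,v8:19
step 2: dist = v0:31,v1:18,v2:inf,v3:35,v4:inf,v5:0,v6:inf,v7:inf,v8:19
step 3: dist = v0:31,v1:18,v2:inf,v3:35,v4:inf,v5:0,v6:52,v7:49,v8:19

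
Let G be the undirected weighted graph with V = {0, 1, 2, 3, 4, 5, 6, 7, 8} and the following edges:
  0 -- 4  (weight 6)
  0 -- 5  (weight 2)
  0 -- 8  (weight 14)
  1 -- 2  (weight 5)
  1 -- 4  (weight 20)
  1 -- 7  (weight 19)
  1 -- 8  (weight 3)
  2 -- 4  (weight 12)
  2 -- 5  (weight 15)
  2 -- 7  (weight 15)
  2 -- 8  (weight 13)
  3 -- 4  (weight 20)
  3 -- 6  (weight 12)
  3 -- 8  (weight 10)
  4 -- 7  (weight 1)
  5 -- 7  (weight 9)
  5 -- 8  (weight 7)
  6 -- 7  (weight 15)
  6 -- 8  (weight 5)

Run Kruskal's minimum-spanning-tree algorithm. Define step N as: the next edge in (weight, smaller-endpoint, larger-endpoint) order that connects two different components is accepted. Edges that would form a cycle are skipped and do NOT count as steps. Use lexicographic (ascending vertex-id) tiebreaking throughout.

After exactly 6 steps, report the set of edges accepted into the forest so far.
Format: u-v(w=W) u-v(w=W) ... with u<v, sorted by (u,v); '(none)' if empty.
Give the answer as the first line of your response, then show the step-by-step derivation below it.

0-4(w=6) 0-5(w=2) 1-2(w=5) 1-8(w=3) 4-7(w=1) 6-8(w=5)

step 1: add edge 4-7 (w=1); MST = {4-7(w=1)}
step 2: add edge 0-5 (w=2); MST = {0-5(w=2) 4-7(w=1)}
step 3: add edge 1-8 (w=3); MST = {0-5(w=2) 1-8(w=3) 4-7(w=1)}
step 4: add edge 1-2 (w=5); MST = {0-5(w=2) 1-2(w=5) 1-8(w=3) 4-7(w=1)}
step 5: add edge 6-8 (w=5); MST = {0-5(w=2) 1-2(w=5) 1-8(w=3) 4-7(w=1) 6-8(w=5)}
step 6: add edge 0-4 (w=6); MST = {0-4(w=6) 0-5(w=2) 1-2(w=5) 1-8(w=3) 4-7(w=1) 6-8(w=5)}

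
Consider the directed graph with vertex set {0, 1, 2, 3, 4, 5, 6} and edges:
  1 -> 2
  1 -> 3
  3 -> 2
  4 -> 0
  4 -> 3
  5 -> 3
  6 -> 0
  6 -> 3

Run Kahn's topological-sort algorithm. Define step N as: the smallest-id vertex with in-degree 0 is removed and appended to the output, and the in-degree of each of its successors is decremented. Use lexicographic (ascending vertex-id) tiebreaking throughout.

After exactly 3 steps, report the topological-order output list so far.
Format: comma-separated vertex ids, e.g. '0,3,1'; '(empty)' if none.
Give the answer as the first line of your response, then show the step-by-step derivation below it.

1,4,5

step 1: output 1; order=[1]; indeg=(2,0,1,3,0,0,0)
step 2: output 4; order=[1,4]; indeg=(1,0,1,2,0,0,0)
step 3: output 5; order=[1,4,5]; indeg=(1,0,1,1,0,0,0)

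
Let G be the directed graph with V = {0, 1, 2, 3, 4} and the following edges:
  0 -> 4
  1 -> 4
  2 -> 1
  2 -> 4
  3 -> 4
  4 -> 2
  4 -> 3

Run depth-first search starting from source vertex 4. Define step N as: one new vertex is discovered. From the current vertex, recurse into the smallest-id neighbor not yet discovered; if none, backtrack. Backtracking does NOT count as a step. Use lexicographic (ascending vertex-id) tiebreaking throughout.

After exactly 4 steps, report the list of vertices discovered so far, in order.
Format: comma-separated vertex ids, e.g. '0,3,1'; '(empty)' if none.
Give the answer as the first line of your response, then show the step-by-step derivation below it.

4,2,1,3

step 1: discover 4; path=4; order=4
step 2: discover 2; path=4>2; order=4,2
step 3: discover 1; path=4>2>1; order=4,2,1
step 4: discover 3; path=4>3; order=4,2,1,3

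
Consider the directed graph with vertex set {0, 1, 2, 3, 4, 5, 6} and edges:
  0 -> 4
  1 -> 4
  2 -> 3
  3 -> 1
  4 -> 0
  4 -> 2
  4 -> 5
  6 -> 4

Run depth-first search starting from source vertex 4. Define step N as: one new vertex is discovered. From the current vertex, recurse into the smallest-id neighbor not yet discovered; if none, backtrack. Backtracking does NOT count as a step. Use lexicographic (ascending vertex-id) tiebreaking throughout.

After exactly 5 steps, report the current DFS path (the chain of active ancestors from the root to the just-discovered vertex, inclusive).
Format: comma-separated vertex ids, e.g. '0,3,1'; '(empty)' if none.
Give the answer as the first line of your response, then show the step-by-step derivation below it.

4,2,3,1

step 1: discover 4; path=4; order=4
step 2: discover 0; path=4>0; order=4,0
step 3: discover 2; path=4>2; order=4,0,2
step 4: discover 3; path=4>2>3; order=4,0,2,3
step 5: discover 1; path=4>2>3>1; order=4,0,2,3,1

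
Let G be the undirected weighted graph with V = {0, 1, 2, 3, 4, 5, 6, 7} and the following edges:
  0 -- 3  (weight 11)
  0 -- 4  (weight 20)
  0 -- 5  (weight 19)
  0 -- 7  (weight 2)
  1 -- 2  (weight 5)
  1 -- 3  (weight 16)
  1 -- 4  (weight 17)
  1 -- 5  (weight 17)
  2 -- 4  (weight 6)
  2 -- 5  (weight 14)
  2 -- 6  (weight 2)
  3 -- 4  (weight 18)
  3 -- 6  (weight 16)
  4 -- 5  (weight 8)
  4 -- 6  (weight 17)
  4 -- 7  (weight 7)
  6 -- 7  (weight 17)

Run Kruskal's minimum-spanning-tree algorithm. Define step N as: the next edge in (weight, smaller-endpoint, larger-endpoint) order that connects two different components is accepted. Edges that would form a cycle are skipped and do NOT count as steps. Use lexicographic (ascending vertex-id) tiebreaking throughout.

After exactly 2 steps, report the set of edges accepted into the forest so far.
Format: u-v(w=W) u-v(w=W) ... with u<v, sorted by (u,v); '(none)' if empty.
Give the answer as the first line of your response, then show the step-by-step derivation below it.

0-7(w=2) 2-6(w=2)

step 1: add edge 0-7 (w=2); MST = {0-7(w=2)}
step 2: add edge 2-6 (w=2); MST = {0-7(w=2) 2-6(w=2)}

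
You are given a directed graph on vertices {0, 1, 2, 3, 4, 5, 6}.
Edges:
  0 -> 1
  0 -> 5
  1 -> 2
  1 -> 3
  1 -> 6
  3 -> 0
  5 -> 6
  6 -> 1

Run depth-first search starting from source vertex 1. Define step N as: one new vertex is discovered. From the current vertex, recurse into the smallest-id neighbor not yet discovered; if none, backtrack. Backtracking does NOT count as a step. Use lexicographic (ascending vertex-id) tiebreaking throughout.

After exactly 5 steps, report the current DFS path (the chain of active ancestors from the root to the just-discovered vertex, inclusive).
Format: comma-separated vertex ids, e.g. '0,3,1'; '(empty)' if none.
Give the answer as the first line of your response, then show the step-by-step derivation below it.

1,3,0,5

step 1: discover 1; path=1; order=1
step 2: discover 2; path=1>2; order=1,2
step 3: discover 3; path=1>3; order=1,2,3
step 4: discover 0; path=1>3>0; order=1,2,3,0
step 5: discover 5; path=1>3>0>5; order=1,2,3,0,5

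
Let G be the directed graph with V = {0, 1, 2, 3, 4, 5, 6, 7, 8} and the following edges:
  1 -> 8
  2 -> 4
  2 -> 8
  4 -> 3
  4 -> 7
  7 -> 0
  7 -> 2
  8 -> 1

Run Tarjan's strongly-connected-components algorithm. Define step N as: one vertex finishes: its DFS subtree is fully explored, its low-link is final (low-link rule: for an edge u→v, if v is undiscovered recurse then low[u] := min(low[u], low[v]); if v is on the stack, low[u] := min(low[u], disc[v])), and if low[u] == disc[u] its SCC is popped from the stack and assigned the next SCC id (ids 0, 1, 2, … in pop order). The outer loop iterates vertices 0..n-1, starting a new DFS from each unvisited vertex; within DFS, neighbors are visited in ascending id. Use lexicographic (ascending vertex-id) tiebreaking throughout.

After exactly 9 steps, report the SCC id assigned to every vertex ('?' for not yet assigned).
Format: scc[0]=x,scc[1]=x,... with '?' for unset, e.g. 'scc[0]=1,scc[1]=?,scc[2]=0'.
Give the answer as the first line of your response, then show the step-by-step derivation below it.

scc[0]=0,scc[1]=1,scc[2]=3,scc[3]=2,scc[4]=3,scc[5]=4,scc[6]=5,scc[7]=3,scc[8]=1

step 1: low=(low[0]=0,low[1]=?,low[2]=?,low[3]=?,low[4]=?,low[5]=?,low[6]=?,low[7]=?,low[8]=?); scc=(scc[0]=0,scc[1]=?,scc[2]=?,scc[3]=?,scc[4]=?,scc[5]=?,scc[6]=?,scc[7]=?,scc[8]=?)
step 2: low=(low[0]=0,low[1]=1,low[2]=?,low[3]=?,low[4]=?,low[5]=?,low[6]=?,low[7]=?,low[8]=1); scc=(scc[0]=0,scc[1]=?,scc[2]=?,scc[3]=?,scc[4]=?,scc[5]=?,scc[6]=?,scc[7]=?,scc[8]=?)
step 3: low=(low[0]=0,low[1]=1,low[2]=?,low[3]=?,low[4]=?,low[5]=?,low[6]=?,low[7]=?,low[8]=1); scc=(scc[0]=0,scc[1]=1,scc[2]=?,scc[3]=?,scc[4]=?,scc[5]=?,scc[6]=?,scc[7]=?,scc[8]=1)
step 4: low=(low[0]=0,low[1]=1,low[2]=3,low[3]=5,low[4]=4,low[5]=?,low[6]=?,low[7]=?,low[8]=1); scc=(scc[0]=0,scc[1]=1,scc[2]=?,scc[3]=2,scc[4]=?,scc[5]=?,scc[6]=?,scc[7]=?,scc[8]=1)
step 5: low=(low[0]=0,low[1]=1,low[2]=3,low[3]=5,low[4]=4,low[5]=?,low[6]=?,low[7]=3,low[8]=1); scc=(scc[0]=0,scc[1]=1,scc[2]=?,scc[3]=2,scc[4]=?,scc[5]=?,scc[6]=?,scc[7]=?,scc[8]=1)
step 6: low=(low[0]=0,low[1]=1,low[2]=3,low[3]=5,low[4]=3,low[5]=?,low[6]=?,low[7]=3,low[8]=1); scc=(scc[0]=0,scc[1]=1,scc[2]=?,scc[3]=2,scc[4]=?,scc[5]=?,scc[6]=?,scc[7]=?,scc[8]=1)
step 7: low=(low[0]=0,low[1]=1,low[2]=3,low[3]=5,low[4]=3,low[5]=?,low[6]=?,low[7]=3,low[8]=1); scc=(scc[0]=0,scc[1]=1,scc[2]=3,scc[3]=2,scc[4]=3,scc[5]=?,scc[6]=?,scc[7]=3,scc[8]=1)
step 8: low=(low[0]=0,low[1]=1,low[2]=3,low[3]=5,low[4]=3,low[5]=7,low[6]=?,low[7]=3,low[8]=1); scc=(scc[0]=0,scc[1]=1,scc[2]=3,scc[3]=2,scc[4]=3,scc[5]=4,scc[6]=?,scc[7]=3,scc[8]=1)
step 9: low=(low[0]=0,low[1]=1,low[2]=3,low[3]=5,low[4]=3,low[5]=7,low[6]=8,low[7]=3,low[8]=1); scc=(scc[0]=0,scc[1]=1,scc[2]=3,scc[3]=2,scc[4]=3,scc[5]=4,scc[6]=5,scc[7]=3,scc[8]=1)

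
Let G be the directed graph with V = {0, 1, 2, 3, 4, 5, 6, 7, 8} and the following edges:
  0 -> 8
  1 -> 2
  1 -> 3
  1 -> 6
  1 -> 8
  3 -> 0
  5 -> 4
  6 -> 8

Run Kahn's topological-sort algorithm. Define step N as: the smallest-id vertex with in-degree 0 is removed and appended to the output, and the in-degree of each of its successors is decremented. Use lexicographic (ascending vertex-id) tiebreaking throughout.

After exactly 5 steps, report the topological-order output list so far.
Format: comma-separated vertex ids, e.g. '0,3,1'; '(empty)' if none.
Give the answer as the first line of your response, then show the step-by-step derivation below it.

1,2,3,0,5

step 1: output 1; order=[1]; indeg=(1,0,0,0,1,0,0,0,2)
step 2: output 2; order=[1,2]; indeg=(1,0,0,0,1,0,0,0,2)
step 3: output 3; order=[1,2,3]; indeg=(0,0,0,0,1,0,0,0,2)
step 4: output 0; order=[1,2,3,0]; indeg=(0,0,0,0,1,0,0,0,1)
step 5: output 5; order=[1,2,3,0,5]; indeg=(0,0,0,0,0,0,0,0,1)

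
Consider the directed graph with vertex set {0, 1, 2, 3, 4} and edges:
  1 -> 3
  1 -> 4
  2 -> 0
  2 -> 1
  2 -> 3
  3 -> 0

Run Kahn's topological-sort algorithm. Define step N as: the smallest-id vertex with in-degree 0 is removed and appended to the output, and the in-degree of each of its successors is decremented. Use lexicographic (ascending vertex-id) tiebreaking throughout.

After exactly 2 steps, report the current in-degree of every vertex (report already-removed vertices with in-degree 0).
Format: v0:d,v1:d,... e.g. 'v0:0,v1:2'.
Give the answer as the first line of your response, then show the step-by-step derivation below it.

v0:1,v1:0,v2:0,v3:0,v4:0

step 1: output 2; order=[2]; indeg=(1,0,0,1,1)
step 2: output 1; order=[2,1]; indeg=(1,0,0,0,0)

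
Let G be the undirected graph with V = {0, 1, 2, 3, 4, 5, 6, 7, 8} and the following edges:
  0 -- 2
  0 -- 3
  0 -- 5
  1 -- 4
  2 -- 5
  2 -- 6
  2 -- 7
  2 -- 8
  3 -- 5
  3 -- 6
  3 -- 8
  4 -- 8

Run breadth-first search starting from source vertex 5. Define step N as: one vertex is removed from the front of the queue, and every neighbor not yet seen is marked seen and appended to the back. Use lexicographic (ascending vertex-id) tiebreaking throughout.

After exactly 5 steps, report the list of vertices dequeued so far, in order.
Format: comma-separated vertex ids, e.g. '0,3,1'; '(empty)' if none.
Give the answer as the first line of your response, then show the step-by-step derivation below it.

5,0,2,3,6

step 1: dequeue 5; queue=[0,2,3]; order=5
step 2: dequeue 0; queue=[2,3]; order=5,0
step 3: dequeue 2; queue=[3,6,7,8]; order=5,0,2
step 4: dequeue 3; queue=[6,7,8]; order=5,0,2,3
step 5: dequeue 6; queue=[7,8]; order=5,0,2,3,6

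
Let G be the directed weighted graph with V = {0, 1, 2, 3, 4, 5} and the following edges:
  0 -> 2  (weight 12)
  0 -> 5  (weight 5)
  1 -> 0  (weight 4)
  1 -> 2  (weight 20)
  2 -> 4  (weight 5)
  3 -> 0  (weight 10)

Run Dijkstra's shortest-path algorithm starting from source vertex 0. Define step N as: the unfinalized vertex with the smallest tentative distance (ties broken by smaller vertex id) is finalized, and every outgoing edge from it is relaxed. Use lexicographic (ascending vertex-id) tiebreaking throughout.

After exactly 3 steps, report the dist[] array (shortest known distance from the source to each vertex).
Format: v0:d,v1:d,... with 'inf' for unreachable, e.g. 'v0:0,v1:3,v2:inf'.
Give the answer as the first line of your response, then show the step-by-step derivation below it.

v0:0,v1:inf,v2:12,v3:inf,v4:17,v5:5

step 1: dist = v0:0,v1:inf,v2:12,v3:inf,v4:inf,v5:5
step 2: dist = v0:0,v1:inf,v2:12,v3:inf,v4:inf,v5:5
step 3: dist = v0:0,v1:inf,v2:12,v3:inf,v4:17,v5:5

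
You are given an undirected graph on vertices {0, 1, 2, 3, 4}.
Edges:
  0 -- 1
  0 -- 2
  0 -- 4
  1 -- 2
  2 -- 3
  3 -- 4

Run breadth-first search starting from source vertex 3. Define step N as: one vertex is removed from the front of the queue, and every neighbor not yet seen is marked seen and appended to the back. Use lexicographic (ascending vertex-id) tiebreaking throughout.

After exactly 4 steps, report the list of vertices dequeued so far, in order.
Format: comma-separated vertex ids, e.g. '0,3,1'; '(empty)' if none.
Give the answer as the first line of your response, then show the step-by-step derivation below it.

3,2,4,0

step 1: dequeue 3; queue=[2,4]; order=3
step 2: dequeue 2; queue=[4,0,1]; order=3,2
step 3: dequeue 4; queue=[0,1]; order=3,2,4
step 4: dequeue 0; queue=[1]; order=3,2,4,0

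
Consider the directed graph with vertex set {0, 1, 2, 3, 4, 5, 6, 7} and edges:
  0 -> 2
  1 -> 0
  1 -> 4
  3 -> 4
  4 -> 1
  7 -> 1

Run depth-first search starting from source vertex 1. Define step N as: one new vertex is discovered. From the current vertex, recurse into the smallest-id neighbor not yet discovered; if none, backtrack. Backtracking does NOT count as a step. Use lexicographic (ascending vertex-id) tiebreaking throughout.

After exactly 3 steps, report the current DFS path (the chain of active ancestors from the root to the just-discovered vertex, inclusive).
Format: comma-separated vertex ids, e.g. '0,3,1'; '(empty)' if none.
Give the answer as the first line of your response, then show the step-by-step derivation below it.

1,0,2

step 1: discover 1; path=1; order=1
step 2: discover 0; path=1>0; order=1,0
step 3: discover 2; path=1>0>2; order=1,0,2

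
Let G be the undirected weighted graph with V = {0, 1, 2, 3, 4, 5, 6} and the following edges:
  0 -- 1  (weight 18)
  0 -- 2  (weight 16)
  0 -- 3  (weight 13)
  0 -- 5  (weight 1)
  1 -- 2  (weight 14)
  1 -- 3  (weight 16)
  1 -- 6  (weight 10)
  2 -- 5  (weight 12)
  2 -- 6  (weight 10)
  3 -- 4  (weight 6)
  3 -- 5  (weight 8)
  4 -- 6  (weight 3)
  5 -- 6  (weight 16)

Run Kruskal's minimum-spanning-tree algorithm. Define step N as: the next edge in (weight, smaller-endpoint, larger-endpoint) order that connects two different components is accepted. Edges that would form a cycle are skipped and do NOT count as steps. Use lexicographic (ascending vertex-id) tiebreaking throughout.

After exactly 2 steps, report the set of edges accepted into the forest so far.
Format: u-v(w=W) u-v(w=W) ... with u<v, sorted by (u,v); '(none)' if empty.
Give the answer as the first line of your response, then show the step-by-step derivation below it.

0-5(w=1) 4-6(w=3)

step 1: add edge 0-5 (w=1); MST = {0-5(w=1)}
step 2: add edge 4-6 (w=3); MST = {0-5(w=1) 4-6(w=3)}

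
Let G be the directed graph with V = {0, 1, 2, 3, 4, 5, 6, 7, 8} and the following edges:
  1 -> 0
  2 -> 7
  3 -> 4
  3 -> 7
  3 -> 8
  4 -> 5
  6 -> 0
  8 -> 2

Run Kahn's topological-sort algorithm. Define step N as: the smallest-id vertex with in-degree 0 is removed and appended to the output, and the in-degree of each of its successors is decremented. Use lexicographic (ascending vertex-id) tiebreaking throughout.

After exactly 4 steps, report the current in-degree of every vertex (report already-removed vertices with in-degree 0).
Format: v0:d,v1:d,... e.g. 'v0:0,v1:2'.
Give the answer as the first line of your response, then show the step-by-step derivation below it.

v0:1,v1:0,v2:1,v3:0,v4:0,v5:0,v6:0,v7:1,v8:0

step 1: output 1; order=[1]; indeg=(1,0,1,0,1,1,0,2,1)
step 2: output 3; order=[1,3]; indeg=(1,0,1,0,0,1,0,1,0)
step 3: output 4; order=[1,3,4]; indeg=(1,0,1,0,0,0,0,1,0)
step 4: output 5; order=[1,3,4,5]; indeg=(1,0,1,0,0,0,0,1,0)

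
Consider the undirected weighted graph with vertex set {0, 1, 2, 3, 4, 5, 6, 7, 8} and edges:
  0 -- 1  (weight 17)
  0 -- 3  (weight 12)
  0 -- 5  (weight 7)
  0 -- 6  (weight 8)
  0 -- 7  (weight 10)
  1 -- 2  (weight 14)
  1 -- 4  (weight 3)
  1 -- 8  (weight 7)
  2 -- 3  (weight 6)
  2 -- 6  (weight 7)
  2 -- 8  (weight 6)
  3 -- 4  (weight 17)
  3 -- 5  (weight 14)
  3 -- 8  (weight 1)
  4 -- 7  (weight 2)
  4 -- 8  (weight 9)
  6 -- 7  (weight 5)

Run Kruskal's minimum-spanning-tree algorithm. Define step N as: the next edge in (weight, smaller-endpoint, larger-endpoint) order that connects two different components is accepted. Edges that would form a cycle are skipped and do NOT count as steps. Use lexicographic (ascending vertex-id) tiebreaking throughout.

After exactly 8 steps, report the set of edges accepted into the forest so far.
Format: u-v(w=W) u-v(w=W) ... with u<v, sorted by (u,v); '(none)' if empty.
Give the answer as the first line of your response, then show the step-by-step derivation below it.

0-5(w=7) 0-6(w=8) 1-4(w=3) 1-8(w=7) 2-3(w=6) 3-8(w=1) 4-7(w=2) 6-7(w=5)

step 1: add edge 3-8 (w=1); MST = {3-8(w=1)}
step 2: add edge 4-7 (w=2); MST = {3-8(w=1) 4-7(w=2)}
step 3: add edge 1-4 (w=3); MST = {1-4(w=3) 3-8(w=1) 4-7(w=2)}
step 4: add edge 6-7 (w=5); MST = {1-4(w=3) 3-8(w=1) 4-7(w=2) 6-7(w=5)}
step 5: add edge 2-3 (w=6); MST = {1-4(w=3) 2-3(w=6) 3-8(w=1) 4-7(w=2) 6-7(w=5)}
step 6: add edge 0-5 (w=7); MST = {0-5(w=7) 1-4(w=3) 2-3(w=6) 3-8(w=1) 4-7(w=2) 6-7(w=5)}
step 7: add edge 1-8 (w=7); MST = {0-5(w=7) 1-4(w=3) 1-8(w=7) 2-3(w=6) 3-8(w=1) 4-7(w=2) 6-7(w=5)}
step 8: add edge 0-6 (w=8); MST = {0-5(w=7) 0-6(w=8) 1-4(w=3) 1-8(w=7) 2-3(w=6) 3-8(w=1) 4-7(w=2) 6-7(w=5)}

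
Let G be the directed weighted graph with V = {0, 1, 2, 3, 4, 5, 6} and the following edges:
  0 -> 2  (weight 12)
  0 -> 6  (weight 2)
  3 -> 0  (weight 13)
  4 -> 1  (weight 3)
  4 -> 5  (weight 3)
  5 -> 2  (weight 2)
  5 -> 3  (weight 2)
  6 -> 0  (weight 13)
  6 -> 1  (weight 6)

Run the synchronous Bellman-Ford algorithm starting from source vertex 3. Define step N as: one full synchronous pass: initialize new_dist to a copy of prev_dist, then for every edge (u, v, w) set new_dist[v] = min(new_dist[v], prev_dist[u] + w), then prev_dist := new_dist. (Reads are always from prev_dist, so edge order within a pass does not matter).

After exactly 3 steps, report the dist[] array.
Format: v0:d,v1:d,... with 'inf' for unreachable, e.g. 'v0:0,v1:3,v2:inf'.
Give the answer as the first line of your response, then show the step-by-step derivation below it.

v0:13,v1:21,v2:25,v3:0,v4:inf,v5:inf,v6:15

step 1: dist = v0:13,v1:inf,v2:inf,v3:0,v4:inf,v5:inf,v6:inf
step 2: dist = v0:13,v1:inf,v2:25,v3:0,v4:inf,v5:inf,v6:15
step 3: dist = v0:13,v1:21,v2:25,v3:0,v4:inf,v5:inf,v6:15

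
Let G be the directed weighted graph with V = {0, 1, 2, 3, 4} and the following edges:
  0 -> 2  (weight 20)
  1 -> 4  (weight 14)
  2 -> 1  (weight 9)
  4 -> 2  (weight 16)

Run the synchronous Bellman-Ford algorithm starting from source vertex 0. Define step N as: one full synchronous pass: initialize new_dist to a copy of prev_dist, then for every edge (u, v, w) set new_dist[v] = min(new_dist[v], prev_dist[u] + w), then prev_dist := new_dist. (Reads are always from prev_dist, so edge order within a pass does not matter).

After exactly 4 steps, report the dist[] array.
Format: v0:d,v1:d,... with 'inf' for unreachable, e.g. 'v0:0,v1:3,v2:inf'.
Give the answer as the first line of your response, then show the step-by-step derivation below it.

v0:0,v1:29,v2:20,v3:inf,v4:43

step 1: dist = v0:0,v1:inf,v2:20,v3:inf,v4:inf
step 2: dist = v0:0,v1:29,v2:20,v3:inf,v4:inf
step 3: dist = v0:0,v1:29,v2:20,v3:inf,v4:43
step 4: dist = v0:0,v1:29,v2:20,v3:inf,v4:43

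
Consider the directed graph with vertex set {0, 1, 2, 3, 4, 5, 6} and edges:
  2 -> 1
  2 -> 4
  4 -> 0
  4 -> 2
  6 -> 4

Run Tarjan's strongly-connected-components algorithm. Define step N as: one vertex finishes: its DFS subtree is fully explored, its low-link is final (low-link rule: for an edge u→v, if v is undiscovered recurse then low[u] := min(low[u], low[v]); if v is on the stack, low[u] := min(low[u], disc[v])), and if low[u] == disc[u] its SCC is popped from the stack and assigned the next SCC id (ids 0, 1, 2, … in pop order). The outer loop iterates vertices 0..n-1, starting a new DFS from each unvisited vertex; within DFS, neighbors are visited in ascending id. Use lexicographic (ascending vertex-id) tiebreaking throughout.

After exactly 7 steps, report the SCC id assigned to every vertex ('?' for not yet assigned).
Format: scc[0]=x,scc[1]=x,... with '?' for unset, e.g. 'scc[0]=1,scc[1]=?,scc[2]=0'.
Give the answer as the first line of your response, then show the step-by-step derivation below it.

scc[0]=0,scc[1]=1,scc[2]=2,scc[3]=3,scc[4]=2,scc[5]=4,scc[6]=5

step 1: low=(low[0]=0,low[1]=?,low[2]=?,low[3]=?,low[4]=?,low[5]=?,low[6]=?); scc=(scc[0]=0,scc[1]=?,scc[2]=?,scc[3]=?,scc[4]=?,scc[5]=?,scc[6]=?)
step 2: low=(low[0]=0,low[1]=1,low[2]=?,low[3]=?,low[4]=?,low[5]=?,low[6]=?); scc=(scc[0]=0,scc[1]=1,scc[2]=?,scc[3]=?,scc[4]=?,scc[5]=?,scc[6]=?)
step 3: low=(low[0]=0,low[1]=1,low[2]=2,low[3]=?,low[4]=2,low[5]=?,low[6]=?); scc=(scc[0]=0,scc[1]=1,scc[2]=?,scc[3]=?,scc[4]=?,scc[5]=?,scc[6]=?)
step 4: low=(low[0]=0,low[1]=1,low[2]=2,low[3]=?,low[4]=2,low[5]=?,low[6]=?); scc=(scc[0]=0,scc[1]=1,scc[2]=2,scc[3]=?,scc[4]=2,scc[5]=?,scc[6]=?)
step 5: low=(low[0]=0,low[1]=1,low[2]=2,low[3]=4,low[4]=2,low[5]=?,low[6]=?); scc=(scc[0]=0,scc[1]=1,scc[2]=2,scc[3]=3,scc[4]=2,scc[5]=?,scc[6]=?)
step 6: low=(low[0]=0,low[1]=1,low[2]=2,low[3]=4,low[4]=2,low[5]=5,low[6]=?); scc=(scc[0]=0,scc[1]=1,scc[2]=2,scc[3]=3,scc[4]=2,scc[5]=4,scc[6]=?)
step 7: low=(low[0]=0,low[1]=1,low[2]=2,low[3]=4,low[4]=2,low[5]=5,low[6]=6); scc=(scc[0]=0,scc[1]=1,scc[2]=2,scc[3]=3,scc[4]=2,scc[5]=4,scc[6]=5)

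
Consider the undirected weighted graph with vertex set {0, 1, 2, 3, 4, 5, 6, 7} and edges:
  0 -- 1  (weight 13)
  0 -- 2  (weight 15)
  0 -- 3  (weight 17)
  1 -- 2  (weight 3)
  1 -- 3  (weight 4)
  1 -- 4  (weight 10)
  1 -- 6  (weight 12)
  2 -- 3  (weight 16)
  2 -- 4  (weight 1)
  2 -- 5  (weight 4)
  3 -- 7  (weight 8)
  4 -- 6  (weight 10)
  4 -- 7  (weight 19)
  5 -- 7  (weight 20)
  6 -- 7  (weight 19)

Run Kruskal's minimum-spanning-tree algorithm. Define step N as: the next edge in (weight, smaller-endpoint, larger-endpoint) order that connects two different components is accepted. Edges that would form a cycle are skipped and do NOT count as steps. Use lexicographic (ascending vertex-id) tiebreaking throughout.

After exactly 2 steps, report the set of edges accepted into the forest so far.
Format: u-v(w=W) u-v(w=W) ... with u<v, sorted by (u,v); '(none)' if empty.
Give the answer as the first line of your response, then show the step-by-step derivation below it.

1-2(w=3) 2-4(w=1)

step 1: add edge 2-4 (w=1); MST = {2-4(w=1)}
step 2: add edge 1-2 (w=3); MST = {1-2(w=3) 2-4(w=1)}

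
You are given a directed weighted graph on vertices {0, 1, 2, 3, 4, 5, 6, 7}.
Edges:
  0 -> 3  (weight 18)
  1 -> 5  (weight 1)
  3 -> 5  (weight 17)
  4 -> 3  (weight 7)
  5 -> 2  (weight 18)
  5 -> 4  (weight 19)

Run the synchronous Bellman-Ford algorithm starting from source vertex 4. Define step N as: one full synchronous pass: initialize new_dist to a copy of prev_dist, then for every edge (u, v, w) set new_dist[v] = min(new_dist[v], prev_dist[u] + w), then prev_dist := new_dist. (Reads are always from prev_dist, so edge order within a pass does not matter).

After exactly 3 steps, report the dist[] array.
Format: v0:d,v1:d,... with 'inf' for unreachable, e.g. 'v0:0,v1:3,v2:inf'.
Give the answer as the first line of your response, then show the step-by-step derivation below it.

v0:inf,v1:inf,v2:42,v3:7,v4:0,v5:24,v6:inf,v7:inf

step 1: dist = v0:inf,v1:inf,v2:inf,v3:7,v4:0,v5:inf,v6:inf,v7:inf
step 2: dist = v0:inf,v1:inf,v2:inf,v3:7,v4:0,v5:24,v6:inf,v7:inf
step 3: dist = v0:inf,v1:inf,v2:42,v3:7,v4:0,v5:24,v6:inf,v7:inf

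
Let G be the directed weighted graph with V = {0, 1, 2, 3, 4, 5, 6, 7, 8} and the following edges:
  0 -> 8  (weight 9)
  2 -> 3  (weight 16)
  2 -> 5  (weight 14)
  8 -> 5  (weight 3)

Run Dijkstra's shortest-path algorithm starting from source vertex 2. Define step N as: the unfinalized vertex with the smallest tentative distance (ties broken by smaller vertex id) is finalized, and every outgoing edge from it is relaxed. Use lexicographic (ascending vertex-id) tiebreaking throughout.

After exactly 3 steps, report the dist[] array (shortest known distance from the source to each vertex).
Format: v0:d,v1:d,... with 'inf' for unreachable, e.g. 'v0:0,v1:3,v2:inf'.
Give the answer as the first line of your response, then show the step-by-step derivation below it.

v0:inf,v1:inf,v2:0,v3:16,v4:inf,v5:14,v6:inf,v7:inf,v8:inf

step 1: dist = v0:inf,v1:inf,v2:0,v3:16,v4:inf,v5:14,v6:inf,v7:inf,v8:inf
step 2: dist = v0:inf,v1:inf,v2:0,v3:16,v4:inf,v5:14,v6:inf,v7:inf,v8:inf
step 3: dist = v0:inf,v1:inf,v2:0,v3:16,v4:inf,v5:14,v6:inf,v7:inf,v8:inf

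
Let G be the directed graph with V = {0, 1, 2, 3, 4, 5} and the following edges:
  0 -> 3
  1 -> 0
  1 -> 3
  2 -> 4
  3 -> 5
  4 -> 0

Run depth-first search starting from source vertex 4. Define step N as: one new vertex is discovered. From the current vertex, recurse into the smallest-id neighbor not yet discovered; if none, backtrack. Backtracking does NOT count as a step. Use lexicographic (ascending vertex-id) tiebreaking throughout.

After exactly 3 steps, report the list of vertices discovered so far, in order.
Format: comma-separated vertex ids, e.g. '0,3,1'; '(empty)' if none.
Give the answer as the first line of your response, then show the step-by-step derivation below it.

4,0,3

step 1: discover 4; path=4; order=4
step 2: discover 0; path=4>0; order=4,0
step 3: discover 3; path=4>0>3; order=4,0,3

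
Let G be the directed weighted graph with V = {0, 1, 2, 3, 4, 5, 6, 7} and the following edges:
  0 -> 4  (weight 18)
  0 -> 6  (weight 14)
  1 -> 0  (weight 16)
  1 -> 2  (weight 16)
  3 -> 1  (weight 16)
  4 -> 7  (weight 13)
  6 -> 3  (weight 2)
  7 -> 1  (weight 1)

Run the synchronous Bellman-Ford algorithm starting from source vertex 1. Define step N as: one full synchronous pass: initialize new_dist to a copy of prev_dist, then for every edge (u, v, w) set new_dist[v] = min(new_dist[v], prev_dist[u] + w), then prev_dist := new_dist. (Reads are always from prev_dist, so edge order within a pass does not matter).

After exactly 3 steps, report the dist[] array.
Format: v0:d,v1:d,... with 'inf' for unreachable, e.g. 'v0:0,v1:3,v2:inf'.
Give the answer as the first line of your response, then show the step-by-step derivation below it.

v0:16,v1:0,v2:16,v3:32,v4:34,v5:inf,v6:30,v7:47

step 1: dist = v0:16,v1:0,v2:16,v3:inf,v4:inf,v5:inf,v6:inf,v7:inf
step 2: dist = v0:16,v1:0,v2:16,v3:inf,v4:34,v5:inf,v6:30,v7:inf
step 3: dist = v0:16,v1:0,v2:16,v3:32,v4:34,v5:inf,v6:30,v7:47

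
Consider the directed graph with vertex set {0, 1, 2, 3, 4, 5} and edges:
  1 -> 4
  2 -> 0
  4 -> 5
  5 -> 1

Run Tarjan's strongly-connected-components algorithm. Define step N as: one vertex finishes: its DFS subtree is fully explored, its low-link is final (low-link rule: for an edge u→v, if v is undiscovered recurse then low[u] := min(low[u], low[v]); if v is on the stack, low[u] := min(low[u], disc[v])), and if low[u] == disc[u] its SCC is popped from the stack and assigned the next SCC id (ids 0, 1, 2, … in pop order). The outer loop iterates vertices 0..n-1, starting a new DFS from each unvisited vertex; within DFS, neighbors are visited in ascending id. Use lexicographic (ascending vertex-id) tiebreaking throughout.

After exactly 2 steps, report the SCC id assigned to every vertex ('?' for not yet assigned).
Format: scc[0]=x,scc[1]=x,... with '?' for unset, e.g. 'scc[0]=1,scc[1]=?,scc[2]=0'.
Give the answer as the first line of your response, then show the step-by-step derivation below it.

scc[0]=0,scc[1]=?,scc[2]=?,scc[3]=?,scc[4]=?,scc[5]=?

step 1: low=(low[0]=0,low[1]=?,low[2]=?,low[3]=?,low[4]=?,low[5]=?); scc=(scc[0]=0,scc[1]=?,scc[2]=?,scc[3]=?,scc[4]=?,scc[5]=?)
step 2: low=(low[0]=0,low[1]=1,low[2]=?,low[3]=?,low[4]=2,low[5]=1); scc=(scc[0]=0,scc[1]=?,scc[2]=?,scc[3]=?,scc[4]=?,scc[5]=?)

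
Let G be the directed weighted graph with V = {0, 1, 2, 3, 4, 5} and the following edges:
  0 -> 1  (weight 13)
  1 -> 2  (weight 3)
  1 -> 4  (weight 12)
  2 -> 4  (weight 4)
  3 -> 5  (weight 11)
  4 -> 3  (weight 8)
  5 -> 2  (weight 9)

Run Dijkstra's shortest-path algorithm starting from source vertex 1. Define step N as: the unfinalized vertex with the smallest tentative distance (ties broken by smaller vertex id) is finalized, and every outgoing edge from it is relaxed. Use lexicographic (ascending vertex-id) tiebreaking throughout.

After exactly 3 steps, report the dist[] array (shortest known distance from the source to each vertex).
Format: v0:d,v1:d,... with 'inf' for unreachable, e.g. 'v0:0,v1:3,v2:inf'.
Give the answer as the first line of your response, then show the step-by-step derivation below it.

v0:inf,v1:0,v2:3,v3:15,v4:7,v5:inf

step 1: dist = v0:inf,v1:0,v2:3,v3:inf,v4:12,v5:inf
step 2: dist = v0:inf,v1:0,v2:3,v3:inf,v4:7,v5:inf
step 3: dist = v0:inf,v1:0,v2:3,v3:15,v4:7,v5:inf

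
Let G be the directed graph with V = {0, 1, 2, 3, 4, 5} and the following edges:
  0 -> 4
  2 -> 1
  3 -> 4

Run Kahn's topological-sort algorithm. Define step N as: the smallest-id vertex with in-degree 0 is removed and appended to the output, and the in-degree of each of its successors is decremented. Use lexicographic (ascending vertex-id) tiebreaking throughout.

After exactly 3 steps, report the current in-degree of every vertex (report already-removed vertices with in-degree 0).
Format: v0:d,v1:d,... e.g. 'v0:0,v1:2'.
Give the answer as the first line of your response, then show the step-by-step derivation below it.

v0:0,v1:0,v2:0,v3:0,v4:1,v5:0

step 1: output 0; order=[0]; indeg=(0,1,0,0,1,0)
step 2: output 2; order=[0,2]; indeg=(0,0,0,0,1,0)
step 3: output 1; order=[0,2,1]; indeg=(0,0,0,0,1,0)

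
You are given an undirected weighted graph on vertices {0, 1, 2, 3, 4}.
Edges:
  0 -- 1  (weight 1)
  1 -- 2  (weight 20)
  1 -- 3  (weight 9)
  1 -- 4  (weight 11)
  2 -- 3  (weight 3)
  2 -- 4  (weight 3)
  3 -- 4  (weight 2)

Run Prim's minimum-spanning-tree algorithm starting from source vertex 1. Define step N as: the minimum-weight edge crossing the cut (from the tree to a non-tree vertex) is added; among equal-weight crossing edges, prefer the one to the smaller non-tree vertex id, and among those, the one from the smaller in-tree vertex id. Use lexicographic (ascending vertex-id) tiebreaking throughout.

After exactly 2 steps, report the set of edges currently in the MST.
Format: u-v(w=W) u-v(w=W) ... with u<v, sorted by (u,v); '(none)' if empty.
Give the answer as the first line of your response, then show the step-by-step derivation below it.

0-1(w=1) 1-3(w=9)

step 1: add edge 0-1 (w=1); MST = {0-1(w=1)}
step 2: add edge 1-3 (w=9); MST = {0-1(w=1) 1-3(w=9)}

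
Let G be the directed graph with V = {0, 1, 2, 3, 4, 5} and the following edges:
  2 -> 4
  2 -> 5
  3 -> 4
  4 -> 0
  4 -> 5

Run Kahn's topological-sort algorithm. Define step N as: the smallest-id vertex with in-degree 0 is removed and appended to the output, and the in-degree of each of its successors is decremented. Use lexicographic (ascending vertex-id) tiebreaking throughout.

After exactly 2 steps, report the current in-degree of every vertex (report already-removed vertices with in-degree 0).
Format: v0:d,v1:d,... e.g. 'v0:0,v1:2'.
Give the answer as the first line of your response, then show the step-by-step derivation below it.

v0:1,v1:0,v2:0,v3:0,v4:1,v5:1

step 1: output 1; order=[1]; indeg=(1,0,0,0,2,2)
step 2: output 2; order=[1,2]; indeg=(1,0,0,0,1,1)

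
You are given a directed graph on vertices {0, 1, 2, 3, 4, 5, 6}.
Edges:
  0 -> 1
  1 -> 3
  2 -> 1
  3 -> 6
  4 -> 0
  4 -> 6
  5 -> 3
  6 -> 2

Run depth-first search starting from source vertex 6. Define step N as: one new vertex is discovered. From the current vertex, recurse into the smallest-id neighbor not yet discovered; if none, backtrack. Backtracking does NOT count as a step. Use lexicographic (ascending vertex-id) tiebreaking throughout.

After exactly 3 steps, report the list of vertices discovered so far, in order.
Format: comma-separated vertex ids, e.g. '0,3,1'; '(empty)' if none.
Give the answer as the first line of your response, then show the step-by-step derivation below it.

6,2,1

step 1: discover 6; path=6; order=6
step 2: discover 2; path=6>2; order=6,2
step 3: discover 1; path=6>2>1; order=6,2,1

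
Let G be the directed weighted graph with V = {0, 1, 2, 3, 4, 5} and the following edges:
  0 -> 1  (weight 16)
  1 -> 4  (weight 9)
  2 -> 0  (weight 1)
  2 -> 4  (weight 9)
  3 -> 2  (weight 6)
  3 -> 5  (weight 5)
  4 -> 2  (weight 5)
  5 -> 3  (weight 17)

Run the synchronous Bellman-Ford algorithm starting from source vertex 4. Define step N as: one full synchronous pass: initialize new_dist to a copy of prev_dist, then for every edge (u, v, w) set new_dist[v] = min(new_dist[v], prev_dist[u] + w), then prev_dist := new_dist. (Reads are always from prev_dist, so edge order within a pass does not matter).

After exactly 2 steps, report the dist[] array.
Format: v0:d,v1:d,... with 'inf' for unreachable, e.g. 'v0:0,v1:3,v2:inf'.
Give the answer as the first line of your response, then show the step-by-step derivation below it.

v0:6,v1:inf,v2:5,v3:inf,v4:0,v5:inf

step 1: dist = v0:inf,v1:inf,v2:5,v3:inf,v4:0,v5:inf
step 2: dist = v0:6,v1:inf,v2:5,v3:inf,v4:0,v5:inf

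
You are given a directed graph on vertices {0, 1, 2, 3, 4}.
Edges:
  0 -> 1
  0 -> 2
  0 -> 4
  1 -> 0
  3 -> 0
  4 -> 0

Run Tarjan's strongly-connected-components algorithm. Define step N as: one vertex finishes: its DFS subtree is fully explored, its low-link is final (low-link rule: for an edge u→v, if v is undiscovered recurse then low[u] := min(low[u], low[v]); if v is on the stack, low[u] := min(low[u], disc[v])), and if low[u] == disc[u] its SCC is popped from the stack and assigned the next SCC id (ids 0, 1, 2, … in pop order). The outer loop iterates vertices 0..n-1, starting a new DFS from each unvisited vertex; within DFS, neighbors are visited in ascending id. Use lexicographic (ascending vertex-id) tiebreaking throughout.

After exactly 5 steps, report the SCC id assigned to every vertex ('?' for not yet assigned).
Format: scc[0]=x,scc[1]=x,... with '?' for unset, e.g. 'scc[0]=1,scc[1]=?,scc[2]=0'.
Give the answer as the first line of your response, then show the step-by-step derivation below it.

scc[0]=1,scc[1]=1,scc[2]=0,scc[3]=2,scc[4]=1

step 1: low=(low[0]=0,low[1]=0,low[2]=?,low[3]=?,low[4]=?); scc=(scc[0]=?,scc[1]=?,scc[2]=?,scc[3]=?,scc[4]=?)
step 2: low=(low[0]=0,low[1]=0,low[2]=2,low[3]=?,low[4]=?); scc=(scc[0]=?,scc[1]=?,scc[2]=0,scc[3]=?,scc[4]=?)
step 3: low=(low[0]=0,low[1]=0,low[2]=2,low[3]=?,low[4]=0); scc=(scc[0]=?,scc[1]=?,scc[2]=0,scc[3]=?,scc[4]=?)
step 4: low=(low[0]=0,low[1]=0,low[2]=2,low[3]=?,low[4]=0); scc=(scc[0]=1,scc[1]=1,scc[2]=0,scc[3]=?,scc[4]=1)
step 5: low=(low[0]=0,low[1]=0,low[2]=2,low[3]=4,low[4]=0); scc=(scc[0]=1,scc[1]=1,scc[2]=0,scc[3]=2,scc[4]=1)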